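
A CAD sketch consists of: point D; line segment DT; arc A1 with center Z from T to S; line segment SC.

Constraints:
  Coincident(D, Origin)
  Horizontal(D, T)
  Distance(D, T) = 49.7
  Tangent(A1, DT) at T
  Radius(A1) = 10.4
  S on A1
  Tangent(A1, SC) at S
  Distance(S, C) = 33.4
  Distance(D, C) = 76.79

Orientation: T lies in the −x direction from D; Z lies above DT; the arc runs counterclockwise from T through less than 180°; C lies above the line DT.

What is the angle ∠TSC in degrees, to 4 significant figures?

114.2°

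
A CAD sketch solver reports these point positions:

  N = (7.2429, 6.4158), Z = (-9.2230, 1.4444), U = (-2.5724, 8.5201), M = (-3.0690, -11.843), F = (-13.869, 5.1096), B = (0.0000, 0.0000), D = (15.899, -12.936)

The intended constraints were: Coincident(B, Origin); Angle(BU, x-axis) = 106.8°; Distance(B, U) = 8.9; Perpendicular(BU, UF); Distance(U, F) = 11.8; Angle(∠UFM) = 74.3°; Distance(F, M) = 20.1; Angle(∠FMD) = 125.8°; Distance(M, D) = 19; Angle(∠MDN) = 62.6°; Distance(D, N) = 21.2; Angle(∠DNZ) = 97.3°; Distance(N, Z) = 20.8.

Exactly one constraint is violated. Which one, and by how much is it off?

Distance(N, Z) = 20.8 — off by 3.60.

B = (0.00, 0.00) ✓; BU at 106.8° ✓; |BU| = 8.900 ✓; ∠(BU, UF) = 90.00° ✓; |UF| = 11.80 ✓; ∠UFM = 74.30° ✓; |FM| = 20.10 ✓; ∠FMD = 125.8° ✓; |MD| = 19.00 ✓; ∠MDN = 62.60° ✓; |DN| = 21.20 ✓; ∠DNZ = 97.30° ✓; |NZ| = 17.20 ✗.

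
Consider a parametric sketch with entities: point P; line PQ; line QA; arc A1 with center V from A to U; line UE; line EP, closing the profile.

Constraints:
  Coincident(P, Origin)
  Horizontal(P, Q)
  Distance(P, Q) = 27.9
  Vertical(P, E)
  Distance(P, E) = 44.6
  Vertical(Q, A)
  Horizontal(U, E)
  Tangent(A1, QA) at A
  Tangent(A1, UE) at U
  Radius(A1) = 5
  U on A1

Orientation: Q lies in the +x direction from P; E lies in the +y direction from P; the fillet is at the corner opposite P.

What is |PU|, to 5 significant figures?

50.136

P is at the origin; PQ is horizontal with |PQ| = 27.9 and Q on the +x side, so Q = (27.900, 0.0000). PE is vertical with |PE| = 44.6 and E on the +y side, so E = (0.0000, 44.600). The virtual corner opposite P is at (27.900, 44.600). A1 meets QA tangentially, so VA is at right angles to QA and since A1 is tangent to UE there, VU ⟂ UE, with radius 5.0, so the center V sits 5.0 in from both sides at V = (22.900, 39.600). That places the tangent points at A = (27.900, 39.600) on QA and U = (22.900, 44.600) on UE. Then |PU| = |U − P| = 50.136.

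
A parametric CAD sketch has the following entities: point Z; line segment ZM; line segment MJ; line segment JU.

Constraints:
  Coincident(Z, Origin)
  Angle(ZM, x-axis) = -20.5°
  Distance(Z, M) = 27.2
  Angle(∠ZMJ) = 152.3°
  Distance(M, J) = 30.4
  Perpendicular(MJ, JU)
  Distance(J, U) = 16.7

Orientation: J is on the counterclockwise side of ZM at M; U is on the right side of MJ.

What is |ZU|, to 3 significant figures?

61.9

Z is at the origin; ZM runs at -20.5° with length 27.2, so M = 27.2·(cos -20.5°, sin -20.5°) = (25.5, -9.53). ∠ZMJ = 152.3°, so MJ runs at -20.5° + (180° − 152.3°) = 7.20° from the x-axis; with |MJ| = 30.4, J = M + 30.4·(cos 7.20°, sin 7.20°) = (55.6, -5.72). MJ is perpendicular to JU; with |JU| = 16.7 on the right of MJ, U = J + 16.7·(0.125, -0.992) = (57.7, -22.3). Then |ZU| = |U − Z| = 61.9.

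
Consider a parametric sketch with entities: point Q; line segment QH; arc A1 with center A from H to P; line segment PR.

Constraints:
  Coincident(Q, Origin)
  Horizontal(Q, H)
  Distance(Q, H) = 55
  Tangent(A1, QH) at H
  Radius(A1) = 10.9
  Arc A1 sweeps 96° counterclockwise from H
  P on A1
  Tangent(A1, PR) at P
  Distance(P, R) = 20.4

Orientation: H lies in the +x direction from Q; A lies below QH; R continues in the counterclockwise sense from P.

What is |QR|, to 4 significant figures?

56.46

Q is at the origin; Q and H share the same y with |QH| = 55.0 and H on the +x side, so H = (55.00, 0.000). The tangent condition forces AH to be normal to QH, so A = H + (0, -10.9) = (55.00, -10.90). On A1, H sits at bearing 90° from A; a 96° counterclockwise sweep puts P at bearing 186°, so P = A + 10.9·(cos 186°, sin 186°) = (44.16, -12.04). A1 meets PR tangentially, so AP is at right angles to PR, so PR runs along (−sin 186°, cos 186°); with |PR| = 20.4, R = (46.29, -32.33). Then |QR| = |R − Q| = 56.46.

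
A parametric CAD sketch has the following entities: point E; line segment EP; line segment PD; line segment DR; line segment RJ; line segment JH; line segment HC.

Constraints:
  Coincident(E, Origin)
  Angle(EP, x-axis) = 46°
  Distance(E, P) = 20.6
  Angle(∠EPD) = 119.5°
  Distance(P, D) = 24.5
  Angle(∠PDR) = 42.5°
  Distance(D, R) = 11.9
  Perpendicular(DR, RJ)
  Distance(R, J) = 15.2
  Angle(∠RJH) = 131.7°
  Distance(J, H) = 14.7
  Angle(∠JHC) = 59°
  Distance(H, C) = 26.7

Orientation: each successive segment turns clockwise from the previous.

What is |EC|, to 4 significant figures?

43.23

E is at the origin; EP runs at 46.0° with length 20.6, so P = (14.31, 14.82). ∠EPD = 119.5° gives PD at -14.50° from the x-axis; with |PD| = 24.5, D = (38.03, 8.684). ∠PDR = 42.5° gives DR at -152.0° from the x-axis; with |DR| = 11.9, R = (27.52, 3.097). DR is perpendicular to RJ, so RJ runs at 118.0°; with |RJ| = 15.2, J = (20.39, 16.52). ∠RJH = 131.7° gives JH at 69.70° from the x-axis; with |JH| = 14.7, H = (25.49, 30.31). ∠JHC = 59.0° gives HC at -51.30° from the x-axis; with |HC| = 26.7, C = (42.18, 9.468). Then |EC| = |C − E| = 43.23.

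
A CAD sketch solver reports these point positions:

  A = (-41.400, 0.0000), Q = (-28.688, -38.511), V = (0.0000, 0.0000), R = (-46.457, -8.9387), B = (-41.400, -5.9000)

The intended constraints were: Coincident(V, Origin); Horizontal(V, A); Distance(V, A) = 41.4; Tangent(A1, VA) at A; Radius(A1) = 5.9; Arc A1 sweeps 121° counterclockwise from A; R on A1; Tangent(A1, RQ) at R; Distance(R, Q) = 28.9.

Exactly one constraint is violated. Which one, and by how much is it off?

Distance(R, Q) = 28.9 — off by 5.60.

V = (0.00, 0.00) ✓; V.y = 0.00, A.y = 0.00 ✓; |VA| = 41.40 ✓; ∠(BA, AV) = 90.00° ✓; |BA| = 5.900 ✓; bearing(B→R) − bearing(B→A) = 121.0° ✓; |BR| = 5.900 ✓; ∠(BR, RQ) = 90.00° ✓; |RQ| = 34.50 ✗.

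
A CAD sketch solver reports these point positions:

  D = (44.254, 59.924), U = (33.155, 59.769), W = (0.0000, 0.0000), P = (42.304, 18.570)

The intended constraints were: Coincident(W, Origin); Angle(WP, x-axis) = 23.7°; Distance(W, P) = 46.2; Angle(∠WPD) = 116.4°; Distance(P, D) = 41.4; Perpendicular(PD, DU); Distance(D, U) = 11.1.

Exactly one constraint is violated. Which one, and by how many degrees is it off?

Perpendicular(PD, DU) — off by 3.50°.

W = (0.00, 0.00) ✓; WP at 23.70° ✓; |WP| = 46.20 ✓; ∠WPD = 116.4° ✓; |PD| = 41.40 ✓; ∠(PD, DU) = 93.50° ✗; |DU| = 11.10 ✓.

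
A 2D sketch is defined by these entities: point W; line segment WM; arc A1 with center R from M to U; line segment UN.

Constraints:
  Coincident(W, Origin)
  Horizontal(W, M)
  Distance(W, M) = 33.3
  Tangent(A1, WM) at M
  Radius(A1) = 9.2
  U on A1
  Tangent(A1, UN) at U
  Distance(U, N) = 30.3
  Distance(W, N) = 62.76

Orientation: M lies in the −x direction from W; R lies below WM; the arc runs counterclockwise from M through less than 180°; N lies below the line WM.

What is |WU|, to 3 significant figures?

42.3

Checks: |RU| = 9.200 ✓; ∠(RU, UN) = 90.00° ✓; |UN| = 30.30 ✓; |WN| = 62.76 ✓.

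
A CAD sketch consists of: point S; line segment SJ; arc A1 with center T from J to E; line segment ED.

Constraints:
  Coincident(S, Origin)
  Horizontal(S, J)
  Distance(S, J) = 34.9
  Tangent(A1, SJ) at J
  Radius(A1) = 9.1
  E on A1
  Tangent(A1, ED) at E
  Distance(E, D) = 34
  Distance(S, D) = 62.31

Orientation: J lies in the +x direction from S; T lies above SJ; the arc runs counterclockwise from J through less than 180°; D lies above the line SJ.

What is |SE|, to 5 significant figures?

44.850

Checks: |SJ| = 34.90 ✓; |TE| = 9.100 ✓; ∠(TE, ED) = 90.00° ✓; |ED| = 34.00 ✓; |SD| = 62.31 ✓.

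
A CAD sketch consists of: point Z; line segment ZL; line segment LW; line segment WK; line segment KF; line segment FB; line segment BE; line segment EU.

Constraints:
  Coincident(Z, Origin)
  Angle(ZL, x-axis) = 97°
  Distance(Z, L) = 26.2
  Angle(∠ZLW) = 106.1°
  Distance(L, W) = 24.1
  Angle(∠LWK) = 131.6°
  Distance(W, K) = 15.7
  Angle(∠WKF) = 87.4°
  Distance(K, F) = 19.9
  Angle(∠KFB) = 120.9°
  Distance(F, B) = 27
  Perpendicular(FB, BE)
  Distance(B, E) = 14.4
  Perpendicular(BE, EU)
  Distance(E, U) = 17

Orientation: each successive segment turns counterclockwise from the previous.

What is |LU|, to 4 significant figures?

16.34

Z is at the origin; ZL runs at 97.0° with length 26.2, so L = (-3.193, 26.00). ∠ZLW = 106.1° gives LW at 170.9° from the x-axis; with |LW| = 24.1, W = (-26.99, 29.82). ∠LWK = 131.6° gives WK at -140.7° from the x-axis; with |WK| = 15.7, K = (-39.14, 19.87). ∠WKF = 87.4° gives KF at -48.10° from the x-axis; with |KF| = 19.9, F = (-25.85, 5.060). ∠KFB = 120.9° gives FB at 11.00° from the x-axis; with |FB| = 27.0, B = (0.6549, 10.21). FB is perpendicular to BE, so BE runs at 101.0°; with |BE| = 14.4, E = (-2.093, 24.35). BE ⟂ EU, so EU runs at -169.0°; with |EU| = 17.0, U = (-18.78, 21.10). Then |LU| = |U − L| = 16.34.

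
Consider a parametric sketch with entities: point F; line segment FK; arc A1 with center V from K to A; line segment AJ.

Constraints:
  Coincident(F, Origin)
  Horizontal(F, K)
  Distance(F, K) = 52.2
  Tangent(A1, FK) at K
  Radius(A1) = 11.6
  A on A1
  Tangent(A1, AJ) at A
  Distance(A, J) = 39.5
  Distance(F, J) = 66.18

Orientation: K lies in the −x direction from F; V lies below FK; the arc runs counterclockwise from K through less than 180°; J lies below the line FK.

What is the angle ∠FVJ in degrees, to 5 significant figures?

87.730°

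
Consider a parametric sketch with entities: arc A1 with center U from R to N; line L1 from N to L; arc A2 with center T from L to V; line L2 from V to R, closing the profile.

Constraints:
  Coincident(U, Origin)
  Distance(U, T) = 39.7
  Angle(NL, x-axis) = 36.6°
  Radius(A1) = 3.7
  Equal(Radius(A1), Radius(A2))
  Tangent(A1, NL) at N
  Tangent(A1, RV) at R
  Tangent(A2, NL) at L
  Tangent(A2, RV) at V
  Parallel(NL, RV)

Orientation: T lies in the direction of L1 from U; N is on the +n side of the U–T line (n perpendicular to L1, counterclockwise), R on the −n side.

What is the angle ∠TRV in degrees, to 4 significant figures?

5.325°

The slot axis is L1's direction at 36.6°, so u = (cos 36.6°, sin 36.6°) = (0.8028, 0.5962) and n = (−sin 36.6°, cos 36.6°) = (-0.5962, 0.8028). U is at the origin and T lies 39.7 along u from U, so T = 39.7·u = (31.87, 23.67). Tangency of A1 to both parallel lines with radius 3.7 puts N and R at U ± 3.7·n: N = (-2.206, 2.970), R = (2.206, -2.970). Equal radii place L and V the same way about T: L = T + 3.7·n = (29.67, 26.64), V = T − 3.7·n = (34.08, 20.70). Then cos ∠TRV = RT·RV / (|RT||RV|), giving 5.325°.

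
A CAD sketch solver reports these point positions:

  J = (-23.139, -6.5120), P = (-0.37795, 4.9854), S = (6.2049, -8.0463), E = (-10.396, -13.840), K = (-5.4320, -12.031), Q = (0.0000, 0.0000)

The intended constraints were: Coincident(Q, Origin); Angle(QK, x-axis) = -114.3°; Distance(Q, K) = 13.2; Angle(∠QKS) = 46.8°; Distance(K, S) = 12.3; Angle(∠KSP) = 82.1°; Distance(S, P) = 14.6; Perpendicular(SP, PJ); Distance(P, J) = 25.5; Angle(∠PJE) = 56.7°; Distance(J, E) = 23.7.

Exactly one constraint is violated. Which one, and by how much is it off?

Distance(J, E) = 23.7 — off by 9.00.

Q = (0.00, 0.00) ✓; QK at -114.3° ✓; |QK| = 13.20 ✓; ∠QKS = 46.80° ✓; |KS| = 12.30 ✓; ∠KSP = 82.10° ✓; |SP| = 14.60 ✓; ∠(SP, PJ) = 90.00° ✓; |PJ| = 25.50 ✓; ∠PJE = 56.70° ✓; |JE| = 14.70 ✗.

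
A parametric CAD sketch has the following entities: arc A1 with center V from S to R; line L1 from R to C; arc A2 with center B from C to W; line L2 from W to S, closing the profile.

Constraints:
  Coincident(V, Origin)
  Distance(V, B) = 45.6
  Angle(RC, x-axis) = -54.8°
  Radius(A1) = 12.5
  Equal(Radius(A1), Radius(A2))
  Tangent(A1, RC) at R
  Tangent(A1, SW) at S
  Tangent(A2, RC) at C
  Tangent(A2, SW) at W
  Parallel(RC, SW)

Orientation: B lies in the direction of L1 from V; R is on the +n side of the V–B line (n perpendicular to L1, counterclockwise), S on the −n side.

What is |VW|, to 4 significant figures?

47.28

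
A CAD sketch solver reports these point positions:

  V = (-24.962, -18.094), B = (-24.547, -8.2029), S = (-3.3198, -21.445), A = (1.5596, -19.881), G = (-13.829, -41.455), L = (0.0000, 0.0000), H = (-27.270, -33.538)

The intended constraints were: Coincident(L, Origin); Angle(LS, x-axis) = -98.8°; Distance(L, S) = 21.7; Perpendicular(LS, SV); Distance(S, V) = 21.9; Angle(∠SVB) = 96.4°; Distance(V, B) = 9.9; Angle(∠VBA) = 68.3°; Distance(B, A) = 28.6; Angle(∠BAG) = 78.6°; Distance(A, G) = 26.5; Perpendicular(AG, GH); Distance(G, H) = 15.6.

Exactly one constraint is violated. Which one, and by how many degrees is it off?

Perpendicular(AG, GH) — off by 5.00°.

L = (0.00, 0.00) ✓; LS at -98.80° ✓; |LS| = 21.70 ✓; ∠(LS, SV) = 90.00° ✓; |SV| = 21.90 ✓; ∠SVB = 96.40° ✓; |VB| = 9.900 ✓; ∠VBA = 68.30° ✓; |BA| = 28.60 ✓; ∠BAG = 78.60° ✓; |AG| = 26.50 ✓; ∠(AG, GH) = 85.00° ✗; |GH| = 15.60 ✓.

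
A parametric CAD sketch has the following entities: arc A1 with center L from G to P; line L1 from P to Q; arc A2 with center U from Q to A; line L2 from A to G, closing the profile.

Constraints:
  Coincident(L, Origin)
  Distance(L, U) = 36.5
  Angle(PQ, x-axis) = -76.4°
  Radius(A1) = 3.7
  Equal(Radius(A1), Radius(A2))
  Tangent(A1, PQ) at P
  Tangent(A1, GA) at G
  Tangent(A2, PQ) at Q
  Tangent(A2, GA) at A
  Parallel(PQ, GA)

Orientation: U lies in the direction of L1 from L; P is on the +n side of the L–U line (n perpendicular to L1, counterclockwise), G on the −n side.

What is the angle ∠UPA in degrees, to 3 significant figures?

5.67°

The slot axis is L1's direction at -76.4°, so u = (cos -76.4°, sin -76.4°) = (0.235, -0.972) and n = (−sin -76.4°, cos -76.4°) = (0.972, 0.235). L is at the origin and U lies 36.5 along u from L, so U = 36.5·u = (8.58, -35.5). Tangency of A1 to both parallel lines with radius 3.7 puts P and G at L ± 3.7·n: P = (3.60, 0.870), G = (-3.60, -0.870). Equal radii place Q and A the same way about U: Q = U + 3.7·n = (12.2, -34.6), A = U − 3.7·n = (4.99, -36.3). Then cos ∠UPA = PU·PA / (|PU||PA|), giving 5.67°.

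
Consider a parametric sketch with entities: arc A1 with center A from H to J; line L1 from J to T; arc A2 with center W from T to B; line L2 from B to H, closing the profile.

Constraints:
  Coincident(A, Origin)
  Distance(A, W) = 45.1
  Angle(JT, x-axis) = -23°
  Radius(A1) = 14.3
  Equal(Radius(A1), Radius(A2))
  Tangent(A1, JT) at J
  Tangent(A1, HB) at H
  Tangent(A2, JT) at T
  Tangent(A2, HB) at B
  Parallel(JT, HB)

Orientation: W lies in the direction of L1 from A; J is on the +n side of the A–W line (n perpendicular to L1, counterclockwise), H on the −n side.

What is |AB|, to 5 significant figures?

47.313

The slot axis is L1's direction at -23.0°, so u = (cos -23.0°, sin -23.0°) = (0.92050, -0.39073) and n = (−sin -23.0°, cos -23.0°) = (0.39073, 0.92050). A is at the origin and W lies 45.1 along u from A, so W = 45.1·u = (41.515, -17.622). Tangency of A1 to both parallel lines with radius 14.3 puts J and H at A ± 14.3·n: J = (5.5875, 13.163), H = (-5.5875, -13.163). Equal radii place T and B the same way about W: T = W + 14.3·n = (47.102, -4.4588), B = W − 14.3·n = (35.927, -30.785). Then |AB| = |B − A| = 47.313.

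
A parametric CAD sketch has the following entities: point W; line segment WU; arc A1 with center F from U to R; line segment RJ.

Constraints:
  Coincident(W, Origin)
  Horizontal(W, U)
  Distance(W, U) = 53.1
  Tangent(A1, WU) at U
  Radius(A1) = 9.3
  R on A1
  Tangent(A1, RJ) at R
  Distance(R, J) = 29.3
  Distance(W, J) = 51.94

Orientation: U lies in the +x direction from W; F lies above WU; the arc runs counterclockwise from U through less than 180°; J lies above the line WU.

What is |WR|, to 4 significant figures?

61.51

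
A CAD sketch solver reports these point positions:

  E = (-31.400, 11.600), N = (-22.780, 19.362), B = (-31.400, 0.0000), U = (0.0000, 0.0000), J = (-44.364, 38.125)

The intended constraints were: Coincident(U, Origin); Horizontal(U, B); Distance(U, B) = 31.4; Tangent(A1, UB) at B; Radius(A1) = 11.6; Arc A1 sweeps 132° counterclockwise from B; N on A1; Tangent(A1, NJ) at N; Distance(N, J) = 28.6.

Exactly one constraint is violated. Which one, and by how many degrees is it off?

Tangent(A1, NJ) at N — off by 7.00°.

U = (0.00, 0.00) ✓; U.y = 0.00, B.y = 0.00 ✓; |UB| = 31.40 ✓; ∠(EB, BU) = 90.00° ✓; |EB| = 11.60 ✓; bearing(E→N) − bearing(E→B) = 132.0° ✓; |EN| = 11.60 ✓; ∠(EN, NJ) = 83.00° ✗; |NJ| = 28.60 ✓.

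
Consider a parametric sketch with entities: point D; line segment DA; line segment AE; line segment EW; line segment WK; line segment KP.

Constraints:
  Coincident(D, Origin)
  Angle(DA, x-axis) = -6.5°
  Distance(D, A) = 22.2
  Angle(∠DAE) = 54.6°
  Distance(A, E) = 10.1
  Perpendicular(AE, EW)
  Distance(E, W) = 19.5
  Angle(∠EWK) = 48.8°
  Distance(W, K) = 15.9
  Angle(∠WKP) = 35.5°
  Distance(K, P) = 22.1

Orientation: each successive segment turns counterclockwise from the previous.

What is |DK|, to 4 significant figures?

17.29

D is at the origin; DA runs at -6.5° with length 22.2, so A = (22.06, -2.513). ∠DAE = 54.6° gives AE at 118.9° from the x-axis; with |AE| = 10.1, E = (17.18, 6.329). AE ⟂ EW, so EW runs at -151.1°; with |EW| = 19.5, W = (0.1046, -3.095). ∠EWK = 48.8° gives WK at -19.90° from the x-axis; with |WK| = 15.9, K = (15.06, -8.507). Then |DK| = |K − D| = 17.29.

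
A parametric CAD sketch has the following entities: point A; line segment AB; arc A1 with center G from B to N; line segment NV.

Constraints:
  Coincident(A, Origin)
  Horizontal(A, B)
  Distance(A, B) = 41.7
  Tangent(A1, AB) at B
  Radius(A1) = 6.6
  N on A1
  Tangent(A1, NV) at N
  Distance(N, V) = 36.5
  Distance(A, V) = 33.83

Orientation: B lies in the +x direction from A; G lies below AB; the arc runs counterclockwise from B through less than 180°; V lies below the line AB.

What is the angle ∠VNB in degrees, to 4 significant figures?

154.4°

A is at the origin; A and B share the same y with |AB| = 41.7 and B on the +x side, so B = (41.70, 0.000). Since A1 is tangent to AB there, GB ⟂ AB, so G = B + (0, -6.6) = (41.70, -6.600). Since GN ⟂ NV (tangency), |GV| = √(6.6² + 36.5²) = 37.09 regardless of where N sits on A1. So V lies on both circle(A, 33.83) and circle(G, 37.09); the below-AB intersection is V = (13.70, -30.93). N is the foot of the tangent from V: N = (36.55, -2.468).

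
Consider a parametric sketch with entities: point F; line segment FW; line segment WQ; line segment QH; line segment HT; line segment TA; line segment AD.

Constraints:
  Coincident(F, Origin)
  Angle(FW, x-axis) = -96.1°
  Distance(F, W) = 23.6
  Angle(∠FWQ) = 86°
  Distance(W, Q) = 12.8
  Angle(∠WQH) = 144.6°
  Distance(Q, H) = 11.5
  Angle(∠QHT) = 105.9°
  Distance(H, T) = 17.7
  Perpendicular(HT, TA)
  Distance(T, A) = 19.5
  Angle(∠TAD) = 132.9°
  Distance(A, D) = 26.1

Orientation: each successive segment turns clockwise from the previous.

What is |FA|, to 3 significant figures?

7.69

∠QHT = 105.9° gives HT at 60.4° from the x-axis; with |HT| = 17.7, T = (-14.4, 2.37). HT ⟂ TA, so TA runs at -29.6°; with |TA| = 19.5, A = (2.53, -7.26). Then |FA| = |A − F| = 7.69.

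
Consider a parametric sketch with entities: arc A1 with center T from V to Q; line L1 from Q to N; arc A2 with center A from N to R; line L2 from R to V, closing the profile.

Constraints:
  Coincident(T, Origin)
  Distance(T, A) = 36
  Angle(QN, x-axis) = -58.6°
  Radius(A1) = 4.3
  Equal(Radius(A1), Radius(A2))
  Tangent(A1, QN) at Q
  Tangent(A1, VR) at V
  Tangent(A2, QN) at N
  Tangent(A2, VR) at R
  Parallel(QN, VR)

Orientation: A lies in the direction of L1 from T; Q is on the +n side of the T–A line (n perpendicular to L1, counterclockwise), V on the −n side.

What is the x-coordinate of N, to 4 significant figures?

22.43

Tangency of A1 to both parallel lines with radius 4.3 puts Q and V at T ± 4.3·n: Q = (3.670, 2.240), V = (-3.670, -2.240). Equal radii place N and R the same way about A: N = A + 4.3·n = (22.43, -28.49), R = A − 4.3·n = (15.09, -32.97). So N.x = 22.43.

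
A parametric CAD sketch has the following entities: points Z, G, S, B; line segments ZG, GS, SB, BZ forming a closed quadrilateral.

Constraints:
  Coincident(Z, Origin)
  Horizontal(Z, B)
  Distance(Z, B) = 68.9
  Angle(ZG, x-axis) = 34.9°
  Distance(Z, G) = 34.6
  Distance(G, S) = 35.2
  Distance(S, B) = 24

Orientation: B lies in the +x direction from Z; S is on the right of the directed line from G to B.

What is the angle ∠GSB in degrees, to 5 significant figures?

97.446°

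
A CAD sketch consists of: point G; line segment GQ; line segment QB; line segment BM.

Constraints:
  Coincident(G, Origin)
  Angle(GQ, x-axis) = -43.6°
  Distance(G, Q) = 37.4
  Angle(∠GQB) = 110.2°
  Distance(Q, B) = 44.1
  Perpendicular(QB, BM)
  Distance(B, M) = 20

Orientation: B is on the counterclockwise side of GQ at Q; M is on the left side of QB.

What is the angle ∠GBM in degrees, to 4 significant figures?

58.38°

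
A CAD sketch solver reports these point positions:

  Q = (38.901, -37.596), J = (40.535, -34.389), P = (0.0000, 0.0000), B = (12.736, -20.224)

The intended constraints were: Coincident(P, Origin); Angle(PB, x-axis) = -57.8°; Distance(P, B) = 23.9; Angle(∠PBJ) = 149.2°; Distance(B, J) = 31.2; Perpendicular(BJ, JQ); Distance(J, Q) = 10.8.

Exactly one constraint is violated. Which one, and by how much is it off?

Distance(J, Q) = 10.8 — off by 7.20.

P = (0.00, 0.00) ✓; PB at -57.80° ✓; |PB| = 23.90 ✓; ∠PBJ = 149.2° ✓; |BJ| = 31.20 ✓; ∠(BJ, JQ) = 90.00° ✓; |JQ| = 3.599 ✗.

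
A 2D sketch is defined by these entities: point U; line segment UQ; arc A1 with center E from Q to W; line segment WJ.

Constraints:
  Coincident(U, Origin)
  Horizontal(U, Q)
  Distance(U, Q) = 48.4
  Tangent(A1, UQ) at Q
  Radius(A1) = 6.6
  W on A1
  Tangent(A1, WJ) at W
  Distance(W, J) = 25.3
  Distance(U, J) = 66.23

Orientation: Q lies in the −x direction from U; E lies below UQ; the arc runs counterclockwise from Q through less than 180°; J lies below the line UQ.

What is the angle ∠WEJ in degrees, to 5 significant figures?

75.379°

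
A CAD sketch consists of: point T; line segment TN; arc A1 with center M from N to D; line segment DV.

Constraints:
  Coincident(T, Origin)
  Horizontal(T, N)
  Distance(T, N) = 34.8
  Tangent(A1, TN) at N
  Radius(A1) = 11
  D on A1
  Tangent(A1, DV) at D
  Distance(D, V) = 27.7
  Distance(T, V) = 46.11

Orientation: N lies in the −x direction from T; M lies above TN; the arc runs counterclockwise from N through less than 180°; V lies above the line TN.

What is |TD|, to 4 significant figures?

26.36

T is at the origin; T and N share the same y with |TN| = 34.8 and N on the −x side, so N = (-34.80, 0.000). Tangency of A1 to TN means the radius MN is perpendicular to TN, so M = N + (0, 11) = (-34.80, 11.00). Since MD ⟂ DV (tangency), |MV| = √(11.0² + 27.7²) = 29.80 regardless of where D sits on A1. So V lies on both circle(T, 46.11) and circle(M, 29.80); the above-TN intersection is V = (-24.60, 39.00). D is the foot of the tangent from V: D = (-23.80, 11.31).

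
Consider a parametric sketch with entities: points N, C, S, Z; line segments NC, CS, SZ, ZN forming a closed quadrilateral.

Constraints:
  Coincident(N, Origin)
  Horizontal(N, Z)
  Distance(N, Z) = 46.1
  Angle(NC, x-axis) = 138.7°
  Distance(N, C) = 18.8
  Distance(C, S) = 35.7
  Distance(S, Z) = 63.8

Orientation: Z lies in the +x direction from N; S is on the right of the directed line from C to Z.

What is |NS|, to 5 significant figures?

26.814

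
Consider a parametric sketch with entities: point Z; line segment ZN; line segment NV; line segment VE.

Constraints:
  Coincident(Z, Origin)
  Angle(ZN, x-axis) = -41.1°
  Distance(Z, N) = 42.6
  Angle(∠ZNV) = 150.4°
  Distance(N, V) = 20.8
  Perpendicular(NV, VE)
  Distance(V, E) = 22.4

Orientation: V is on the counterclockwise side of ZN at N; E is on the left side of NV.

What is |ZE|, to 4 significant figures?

57.86

∠ZNV = 150.4°, so NV runs at -41.1° + (180° − 150.4°) = -11.50° from the x-axis; with |NV| = 20.8, V = N + 20.8·(cos -11.50°, sin -11.50°) = (52.48, -32.15). NV ⟂ VE; with |VE| = 22.4 on the left of NV, E = V + 22.4·(0.1994, 0.9799) = (56.95, -10.20). Then |ZE| = |E − Z| = 57.86.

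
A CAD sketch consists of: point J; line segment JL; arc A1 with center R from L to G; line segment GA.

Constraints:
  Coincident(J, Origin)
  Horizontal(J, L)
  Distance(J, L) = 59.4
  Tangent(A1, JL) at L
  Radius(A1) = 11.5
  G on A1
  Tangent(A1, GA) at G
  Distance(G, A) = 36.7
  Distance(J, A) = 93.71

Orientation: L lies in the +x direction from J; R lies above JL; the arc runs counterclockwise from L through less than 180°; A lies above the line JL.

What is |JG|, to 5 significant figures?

70.322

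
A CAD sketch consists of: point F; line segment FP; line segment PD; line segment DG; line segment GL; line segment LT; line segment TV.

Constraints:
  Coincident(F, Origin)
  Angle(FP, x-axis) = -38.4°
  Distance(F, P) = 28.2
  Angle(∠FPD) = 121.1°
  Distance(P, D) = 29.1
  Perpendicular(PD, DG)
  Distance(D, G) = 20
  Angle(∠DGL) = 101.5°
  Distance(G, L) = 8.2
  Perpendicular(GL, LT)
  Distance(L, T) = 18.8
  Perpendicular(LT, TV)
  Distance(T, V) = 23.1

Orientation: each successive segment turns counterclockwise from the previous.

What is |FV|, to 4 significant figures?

60.20

F is at the origin; FP runs at -38.4° with length 28.2, so P = (22.10, -17.52). ∠FPD = 121.1° gives PD at 20.50° from the x-axis; with |PD| = 29.1, D = (49.36, -7.325). The perpendicularity gives DG at right angles to PD, so DG runs at 110.5°; with |DG| = 20.0, G = (42.35, 11.41). ∠DGL = 101.5° gives GL at -171.0° from the x-axis; with |GL| = 8.2, L = (34.25, 10.13). The perpendicularity gives LT at right angles to GL, so LT runs at -81.00°; with |LT| = 18.8, T = (37.20, -8.443). LT is perpendicular to TV, so TV runs at 9.000°; with |TV| = 23.1, V = (60.01, -4.830). Then |FV| = |V − F| = 60.20.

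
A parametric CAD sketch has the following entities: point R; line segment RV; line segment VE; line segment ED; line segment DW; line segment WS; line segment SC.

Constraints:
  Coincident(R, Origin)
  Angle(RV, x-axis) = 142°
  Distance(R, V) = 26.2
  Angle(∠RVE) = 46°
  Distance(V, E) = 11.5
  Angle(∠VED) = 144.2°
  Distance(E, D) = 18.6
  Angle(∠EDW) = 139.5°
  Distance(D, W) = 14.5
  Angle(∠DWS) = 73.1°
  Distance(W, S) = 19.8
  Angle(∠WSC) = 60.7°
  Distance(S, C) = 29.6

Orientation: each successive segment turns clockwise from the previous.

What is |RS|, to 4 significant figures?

9.399

∠EDW = 139.5° gives DW at -68.30° from the x-axis; with |DW| = 14.5, W = (12.56, -4.416). ∠DWS = 73.1° gives WS at -175.2° from the x-axis; with |WS| = 19.8, S = (-7.174, -6.073). Then |RS| = |S − R| = 9.399.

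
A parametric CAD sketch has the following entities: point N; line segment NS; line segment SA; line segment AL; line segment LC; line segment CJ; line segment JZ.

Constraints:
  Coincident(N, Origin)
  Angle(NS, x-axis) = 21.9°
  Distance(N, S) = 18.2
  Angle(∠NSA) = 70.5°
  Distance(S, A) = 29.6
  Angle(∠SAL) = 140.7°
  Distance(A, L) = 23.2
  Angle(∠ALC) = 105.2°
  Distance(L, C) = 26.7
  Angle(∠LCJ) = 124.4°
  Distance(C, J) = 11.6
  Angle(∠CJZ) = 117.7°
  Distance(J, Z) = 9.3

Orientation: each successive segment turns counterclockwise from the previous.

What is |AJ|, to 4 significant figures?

41.37

N is at the origin; NS runs at 21.9° with length 18.2, so S = (16.89, 6.788). ∠NSA = 70.5° gives SA at 131.4° from the x-axis; with |SA| = 29.6, A = (-2.688, 28.99). ∠SAL = 140.7° gives AL at 170.7° from the x-axis; with |AL| = 23.2, L = (-25.58, 32.74). ∠ALC = 105.2° gives LC at -114.5° from the x-axis; with |LC| = 26.7, C = (-36.66, 8.445). ∠LCJ = 124.4° gives CJ at -58.90° from the x-axis; with |CJ| = 11.6, J = (-30.66, -1.488). Then |AJ| = |J − A| = 41.37.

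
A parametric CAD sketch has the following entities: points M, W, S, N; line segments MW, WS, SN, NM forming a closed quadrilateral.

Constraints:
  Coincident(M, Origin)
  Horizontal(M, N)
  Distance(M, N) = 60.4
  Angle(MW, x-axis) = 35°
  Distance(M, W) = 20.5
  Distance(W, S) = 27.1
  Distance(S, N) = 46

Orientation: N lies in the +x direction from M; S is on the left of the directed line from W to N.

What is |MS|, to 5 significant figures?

46.554

M is at the origin; MN is horizontal with |MN| = 60.4 and N in +x, so N = (60.4, 0). MW runs at 35.0° with |MW| = 20.5, so W = (16.793, 11.758). S is determined by |WS| = 27.1 and |SN| = 46.0 together: it lies at the intersection of circle(W, 27.1) and circle(N, 46.0). With |WN| = 45.165, the foot of the radical line on WN is 7.2874 from W and the perpendicular offset is √(27.1² − 7.2874²) = 26.102. Taking the left-of-WN solution: S = (30.624, 35.063).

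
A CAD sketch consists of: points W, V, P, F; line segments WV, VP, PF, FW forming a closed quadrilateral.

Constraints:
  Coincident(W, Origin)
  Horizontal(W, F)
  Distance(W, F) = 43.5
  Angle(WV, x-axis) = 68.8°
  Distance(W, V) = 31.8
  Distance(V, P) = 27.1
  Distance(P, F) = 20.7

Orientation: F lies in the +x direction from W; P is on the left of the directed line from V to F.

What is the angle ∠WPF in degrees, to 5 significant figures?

81.294°

Checks: |VP| = 27.10 ✓; |PF| = 20.70 ✓.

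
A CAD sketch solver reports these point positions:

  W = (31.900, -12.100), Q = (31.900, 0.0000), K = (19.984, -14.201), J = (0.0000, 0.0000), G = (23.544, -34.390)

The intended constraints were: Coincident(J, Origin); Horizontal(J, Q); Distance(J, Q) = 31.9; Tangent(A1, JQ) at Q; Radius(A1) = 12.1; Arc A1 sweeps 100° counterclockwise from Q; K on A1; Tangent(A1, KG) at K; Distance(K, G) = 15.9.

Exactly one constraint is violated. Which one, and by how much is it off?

Distance(K, G) = 15.9 — off by 4.60.

J = (0.00, 0.00) ✓; J.y = 0.00, Q.y = 0.00 ✓; |JQ| = 31.90 ✓; ∠(WQ, QJ) = 90.00° ✓; |WQ| = 12.10 ✓; bearing(W→K) − bearing(W→Q) = 100.0° ✓; |WK| = 12.10 ✓; ∠(WK, KG) = 90.00° ✓; |KG| = 20.50 ✗.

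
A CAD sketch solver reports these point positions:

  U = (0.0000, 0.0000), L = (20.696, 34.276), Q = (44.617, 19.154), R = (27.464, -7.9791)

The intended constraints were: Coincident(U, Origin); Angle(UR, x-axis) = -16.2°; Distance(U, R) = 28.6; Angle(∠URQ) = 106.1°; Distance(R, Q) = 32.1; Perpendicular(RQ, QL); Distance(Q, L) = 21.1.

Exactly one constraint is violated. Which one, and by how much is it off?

Distance(Q, L) = 21.1 — off by 7.20.

U = (0.00, 0.00) ✓; UR at -16.20° ✓; |UR| = 28.60 ✓; ∠URQ = 106.1° ✓; |RQ| = 32.10 ✓; ∠(RQ, QL) = 90.00° ✓; |QL| = 28.30 ✗.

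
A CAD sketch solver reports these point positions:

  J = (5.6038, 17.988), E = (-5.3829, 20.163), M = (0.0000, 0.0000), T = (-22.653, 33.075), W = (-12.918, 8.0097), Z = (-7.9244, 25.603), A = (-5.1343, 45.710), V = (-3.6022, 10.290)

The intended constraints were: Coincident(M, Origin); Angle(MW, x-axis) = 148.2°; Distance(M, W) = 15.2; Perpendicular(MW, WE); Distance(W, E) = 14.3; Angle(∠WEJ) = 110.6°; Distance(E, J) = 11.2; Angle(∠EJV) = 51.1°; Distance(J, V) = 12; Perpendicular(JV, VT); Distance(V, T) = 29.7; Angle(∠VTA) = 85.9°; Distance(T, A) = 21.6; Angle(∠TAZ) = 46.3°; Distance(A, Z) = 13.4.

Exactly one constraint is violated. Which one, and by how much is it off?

Distance(A, Z) = 13.4 — off by 6.90.

M = (0.00, 0.00) ✓; MW at 148.2° ✓; |MW| = 15.20 ✓; ∠(MW, WE) = 90.00° ✓; |WE| = 14.30 ✓; ∠WEJ = 110.6° ✓; |EJ| = 11.20 ✓; ∠EJV = 51.10° ✓; |JV| = 12.00 ✓; ∠(JV, VT) = 90.00° ✓; |VT| = 29.70 ✓; ∠VTA = 85.90° ✓; |TA| = 21.60 ✓; ∠TAZ = 46.30° ✓; |AZ| = 20.30 ✗.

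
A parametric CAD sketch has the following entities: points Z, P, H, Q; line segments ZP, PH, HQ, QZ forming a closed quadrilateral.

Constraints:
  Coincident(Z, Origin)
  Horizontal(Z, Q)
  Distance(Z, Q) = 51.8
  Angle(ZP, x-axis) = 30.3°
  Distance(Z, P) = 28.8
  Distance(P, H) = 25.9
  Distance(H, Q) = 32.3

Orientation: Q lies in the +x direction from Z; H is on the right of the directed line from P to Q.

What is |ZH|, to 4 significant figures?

24.20

Checks: Z.y = 0.00, Q.y = 0.00 ✓; |PH| = 25.90 ✓; |HQ| = 32.30 ✓.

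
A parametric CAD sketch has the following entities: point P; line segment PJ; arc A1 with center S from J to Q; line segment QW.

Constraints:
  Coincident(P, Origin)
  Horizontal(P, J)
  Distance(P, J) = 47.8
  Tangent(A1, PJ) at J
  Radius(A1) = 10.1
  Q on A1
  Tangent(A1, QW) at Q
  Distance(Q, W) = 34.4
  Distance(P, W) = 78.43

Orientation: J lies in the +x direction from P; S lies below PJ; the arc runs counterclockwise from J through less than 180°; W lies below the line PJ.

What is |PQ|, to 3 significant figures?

44.9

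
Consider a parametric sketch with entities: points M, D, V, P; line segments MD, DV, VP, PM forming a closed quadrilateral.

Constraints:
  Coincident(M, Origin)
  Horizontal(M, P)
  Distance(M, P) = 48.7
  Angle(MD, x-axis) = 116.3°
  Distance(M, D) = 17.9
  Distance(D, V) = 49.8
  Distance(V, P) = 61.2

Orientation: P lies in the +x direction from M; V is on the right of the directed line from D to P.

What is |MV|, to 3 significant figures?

33.6

Checks: |DV| = 49.80 ✓; |VP| = 61.20 ✓.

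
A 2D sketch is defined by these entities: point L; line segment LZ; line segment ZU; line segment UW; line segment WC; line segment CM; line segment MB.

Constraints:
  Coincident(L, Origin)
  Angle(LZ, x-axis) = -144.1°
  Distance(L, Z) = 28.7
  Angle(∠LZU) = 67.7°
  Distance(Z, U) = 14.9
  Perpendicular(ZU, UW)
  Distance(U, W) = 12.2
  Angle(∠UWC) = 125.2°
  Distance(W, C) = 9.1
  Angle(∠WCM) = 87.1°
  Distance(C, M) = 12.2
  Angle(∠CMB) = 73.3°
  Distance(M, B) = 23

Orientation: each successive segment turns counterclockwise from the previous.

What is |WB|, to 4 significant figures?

13.92

L is at the origin; LZ runs at -144.1° with length 28.7, so Z = (-23.25, -16.83). ∠LZU = 67.7° gives ZU at -31.80° from the x-axis; with |ZU| = 14.9, U = (-10.58, -24.68). The perpendicularity gives UW at right angles to ZU, so UW runs at 58.20°; with |UW| = 12.2, W = (-4.156, -14.31). ∠UWC = 125.2° gives WC at 113.0° from the x-axis; with |WC| = 9.1, C = (-7.712, -5.935). ∠WCM = 87.1° gives CM at -154.1° from the x-axis; with |CM| = 12.2, M = (-18.69, -11.26). ∠CMB = 73.3° gives MB at -47.40° from the x-axis; with |MB| = 23.0, B = (-3.118, -28.19). Then |WB| = |B − W| = 13.92.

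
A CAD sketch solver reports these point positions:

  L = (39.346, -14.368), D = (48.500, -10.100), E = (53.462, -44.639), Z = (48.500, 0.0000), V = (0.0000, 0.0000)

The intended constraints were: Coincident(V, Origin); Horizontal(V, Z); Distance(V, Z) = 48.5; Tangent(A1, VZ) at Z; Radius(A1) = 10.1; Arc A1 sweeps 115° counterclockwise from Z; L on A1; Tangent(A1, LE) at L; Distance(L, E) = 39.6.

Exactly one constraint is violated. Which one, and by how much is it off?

Distance(L, E) = 39.6 — off by 6.20.

V = (0.00, 0.00) ✓; V.y = 0.00, Z.y = 0.00 ✓; |VZ| = 48.50 ✓; ∠(DZ, ZV) = 90.00° ✓; |DZ| = 10.10 ✓; bearing(D→L) − bearing(D→Z) = 115.0° ✓; |DL| = 10.10 ✓; ∠(DL, LE) = 90.00° ✓; |LE| = 33.40 ✗.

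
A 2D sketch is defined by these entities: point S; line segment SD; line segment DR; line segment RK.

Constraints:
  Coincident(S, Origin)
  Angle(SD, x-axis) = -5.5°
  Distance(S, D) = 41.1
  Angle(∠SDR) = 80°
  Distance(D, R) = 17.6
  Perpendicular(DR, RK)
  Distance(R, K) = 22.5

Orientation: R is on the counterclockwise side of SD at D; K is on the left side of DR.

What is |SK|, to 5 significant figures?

20.799

S is at the origin; SD runs at -5.5° with length 41.1, so D = 41.1·(cos -5.5°, sin -5.5°) = (40.911, -3.9393). ∠SDR = 80.0°, so DR runs at -5.5° + (180° − 80.0°) = 94.500° from the x-axis; with |DR| = 17.6, R = D + 17.6·(cos 94.500°, sin 94.500°) = (39.530, 13.606). DR ⟂ RK; with |RK| = 22.5 on the left of DR, K = R + 22.5·(-0.99692, -0.078459) = (17.099, 11.841). Then |SK| = |K − S| = 20.799.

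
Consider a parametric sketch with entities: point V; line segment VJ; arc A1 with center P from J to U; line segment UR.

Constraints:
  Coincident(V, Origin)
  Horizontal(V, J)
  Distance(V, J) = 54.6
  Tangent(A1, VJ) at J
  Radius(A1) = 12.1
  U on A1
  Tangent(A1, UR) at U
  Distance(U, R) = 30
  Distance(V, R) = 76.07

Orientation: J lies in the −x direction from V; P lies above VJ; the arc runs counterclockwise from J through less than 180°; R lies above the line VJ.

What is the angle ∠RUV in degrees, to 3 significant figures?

149°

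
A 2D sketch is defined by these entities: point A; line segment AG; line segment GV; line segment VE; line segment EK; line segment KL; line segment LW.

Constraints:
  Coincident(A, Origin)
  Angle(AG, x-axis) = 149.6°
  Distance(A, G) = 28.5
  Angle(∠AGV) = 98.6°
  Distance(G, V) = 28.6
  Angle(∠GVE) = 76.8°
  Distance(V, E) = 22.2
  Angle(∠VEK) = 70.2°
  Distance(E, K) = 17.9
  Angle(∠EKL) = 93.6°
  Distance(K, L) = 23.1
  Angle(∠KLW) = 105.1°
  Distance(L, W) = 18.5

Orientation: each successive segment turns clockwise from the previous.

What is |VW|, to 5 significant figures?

9.8990

A is at the origin; AG runs at 149.6° with length 28.5, so G = (-24.582, 14.422). ∠AGV = 98.6° gives GV at 68.200° from the x-axis; with |GV| = 28.6, V = (-13.961, 40.977). ∠GVE = 76.8° gives VE at -35.000° from the x-axis; with |VE| = 22.2, E = (4.2247, 28.243). ∠VEK = 70.2° gives EK at -144.80° from the x-axis; with |EK| = 17.9, K = (-10.402, 17.925). ∠EKL = 93.6° gives KL at 128.80° from the x-axis; with |KL| = 23.1, L = (-24.877, 35.928). ∠KLW = 105.1° gives LW at 53.900° from the x-axis; with |LW| = 18.5, W = (-13.977, 50.876). Then |VW| = |W − V| = 9.8990.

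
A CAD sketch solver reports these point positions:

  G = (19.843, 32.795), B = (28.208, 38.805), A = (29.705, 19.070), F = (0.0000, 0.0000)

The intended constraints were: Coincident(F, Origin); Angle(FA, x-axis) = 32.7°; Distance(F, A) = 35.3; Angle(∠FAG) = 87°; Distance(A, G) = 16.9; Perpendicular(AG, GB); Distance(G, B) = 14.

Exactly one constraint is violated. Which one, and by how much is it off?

Distance(G, B) = 14 — off by 3.70.

F = (0.00, 0.00) ✓; FA at 32.70° ✓; |FA| = 35.30 ✓; ∠FAG = 87.00° ✓; |AG| = 16.90 ✓; ∠(AG, GB) = 90.00° ✓; |GB| = 10.30 ✗.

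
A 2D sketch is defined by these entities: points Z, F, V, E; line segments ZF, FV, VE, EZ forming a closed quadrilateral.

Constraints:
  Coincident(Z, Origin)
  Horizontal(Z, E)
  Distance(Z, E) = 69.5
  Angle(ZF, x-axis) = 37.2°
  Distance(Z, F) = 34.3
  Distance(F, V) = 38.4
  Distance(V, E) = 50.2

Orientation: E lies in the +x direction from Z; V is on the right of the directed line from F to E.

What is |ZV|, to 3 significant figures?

28.3

Checks: |FV| = 38.40 ✓; |VE| = 50.20 ✓.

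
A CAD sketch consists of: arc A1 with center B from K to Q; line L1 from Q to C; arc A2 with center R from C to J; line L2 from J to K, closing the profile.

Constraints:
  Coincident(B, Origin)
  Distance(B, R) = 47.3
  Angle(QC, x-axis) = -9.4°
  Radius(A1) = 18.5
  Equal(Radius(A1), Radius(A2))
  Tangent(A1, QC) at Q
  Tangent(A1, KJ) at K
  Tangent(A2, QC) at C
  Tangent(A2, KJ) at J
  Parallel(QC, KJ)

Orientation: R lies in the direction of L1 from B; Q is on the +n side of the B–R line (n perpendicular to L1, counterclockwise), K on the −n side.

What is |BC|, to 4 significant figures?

50.79

The slot axis is L1's direction at -9.4°, so u = (cos -9.4°, sin -9.4°) = (0.9866, -0.1633) and n = (−sin -9.4°, cos -9.4°) = (0.1633, 0.9866). B is at the origin and R lies 47.3 along u from B, so R = 47.3·u = (46.66, -7.725). Tangency of A1 to both parallel lines with radius 18.5 puts Q and K at B ± 18.5·n: Q = (3.022, 18.25), K = (-3.022, -18.25). Equal radii place C and J the same way about R: C = R + 18.5·n = (49.69, 10.53), J = R − 18.5·n = (43.64, -25.98). Then |BC| = |C − B| = 50.79.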